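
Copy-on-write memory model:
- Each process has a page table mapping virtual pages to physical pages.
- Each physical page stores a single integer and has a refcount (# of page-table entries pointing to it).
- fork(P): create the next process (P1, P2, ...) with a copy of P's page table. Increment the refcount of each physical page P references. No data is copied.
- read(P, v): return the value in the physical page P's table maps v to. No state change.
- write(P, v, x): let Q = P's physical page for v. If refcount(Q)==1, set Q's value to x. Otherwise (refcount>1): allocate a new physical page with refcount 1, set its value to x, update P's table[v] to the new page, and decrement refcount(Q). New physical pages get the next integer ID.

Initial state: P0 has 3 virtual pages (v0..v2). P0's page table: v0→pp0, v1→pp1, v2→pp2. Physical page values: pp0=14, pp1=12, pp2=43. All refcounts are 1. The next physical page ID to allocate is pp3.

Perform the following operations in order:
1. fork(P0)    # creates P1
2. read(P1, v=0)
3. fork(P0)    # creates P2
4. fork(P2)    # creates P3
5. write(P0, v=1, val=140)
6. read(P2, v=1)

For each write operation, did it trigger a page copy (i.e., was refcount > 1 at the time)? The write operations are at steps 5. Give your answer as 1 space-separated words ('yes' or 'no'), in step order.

Op 1: fork(P0) -> P1. 3 ppages; refcounts: pp0:2 pp1:2 pp2:2
Op 2: read(P1, v0) -> 14. No state change.
Op 3: fork(P0) -> P2. 3 ppages; refcounts: pp0:3 pp1:3 pp2:3
Op 4: fork(P2) -> P3. 3 ppages; refcounts: pp0:4 pp1:4 pp2:4
Op 5: write(P0, v1, 140). refcount(pp1)=4>1 -> COPY to pp3. 4 ppages; refcounts: pp0:4 pp1:3 pp2:4 pp3:1
Op 6: read(P2, v1) -> 12. No state change.

yes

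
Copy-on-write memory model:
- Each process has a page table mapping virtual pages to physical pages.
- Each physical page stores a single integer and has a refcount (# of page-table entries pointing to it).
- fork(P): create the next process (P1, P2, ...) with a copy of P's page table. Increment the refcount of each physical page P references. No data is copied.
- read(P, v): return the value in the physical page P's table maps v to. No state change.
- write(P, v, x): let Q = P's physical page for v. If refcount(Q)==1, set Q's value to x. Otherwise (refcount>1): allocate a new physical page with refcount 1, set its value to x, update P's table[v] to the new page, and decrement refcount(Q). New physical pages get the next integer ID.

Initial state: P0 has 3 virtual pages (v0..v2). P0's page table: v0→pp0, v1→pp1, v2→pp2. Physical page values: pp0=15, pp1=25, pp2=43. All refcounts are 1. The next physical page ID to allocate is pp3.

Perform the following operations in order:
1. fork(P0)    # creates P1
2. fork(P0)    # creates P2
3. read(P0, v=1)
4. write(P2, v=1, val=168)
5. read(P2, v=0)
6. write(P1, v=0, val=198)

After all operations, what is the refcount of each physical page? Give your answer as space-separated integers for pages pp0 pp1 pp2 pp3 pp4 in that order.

Op 1: fork(P0) -> P1. 3 ppages; refcounts: pp0:2 pp1:2 pp2:2
Op 2: fork(P0) -> P2. 3 ppages; refcounts: pp0:3 pp1:3 pp2:3
Op 3: read(P0, v1) -> 25. No state change.
Op 4: write(P2, v1, 168). refcount(pp1)=3>1 -> COPY to pp3. 4 ppages; refcounts: pp0:3 pp1:2 pp2:3 pp3:1
Op 5: read(P2, v0) -> 15. No state change.
Op 6: write(P1, v0, 198). refcount(pp0)=3>1 -> COPY to pp4. 5 ppages; refcounts: pp0:2 pp1:2 pp2:3 pp3:1 pp4:1

Answer: 2 2 3 1 1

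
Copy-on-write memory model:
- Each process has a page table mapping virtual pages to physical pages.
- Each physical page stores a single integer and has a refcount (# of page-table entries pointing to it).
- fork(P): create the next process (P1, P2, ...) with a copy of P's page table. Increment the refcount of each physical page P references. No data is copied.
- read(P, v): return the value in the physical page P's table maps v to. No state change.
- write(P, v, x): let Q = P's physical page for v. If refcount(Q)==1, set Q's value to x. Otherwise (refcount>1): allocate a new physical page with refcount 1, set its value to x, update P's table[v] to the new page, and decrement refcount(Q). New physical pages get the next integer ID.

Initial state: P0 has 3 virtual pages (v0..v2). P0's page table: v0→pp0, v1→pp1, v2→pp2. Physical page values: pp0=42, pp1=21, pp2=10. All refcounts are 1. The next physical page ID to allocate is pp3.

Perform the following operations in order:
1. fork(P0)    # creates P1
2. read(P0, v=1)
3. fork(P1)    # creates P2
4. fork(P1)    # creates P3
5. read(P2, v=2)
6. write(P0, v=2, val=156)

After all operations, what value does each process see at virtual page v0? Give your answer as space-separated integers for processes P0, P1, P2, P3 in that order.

Op 1: fork(P0) -> P1. 3 ppages; refcounts: pp0:2 pp1:2 pp2:2
Op 2: read(P0, v1) -> 21. No state change.
Op 3: fork(P1) -> P2. 3 ppages; refcounts: pp0:3 pp1:3 pp2:3
Op 4: fork(P1) -> P3. 3 ppages; refcounts: pp0:4 pp1:4 pp2:4
Op 5: read(P2, v2) -> 10. No state change.
Op 6: write(P0, v2, 156). refcount(pp2)=4>1 -> COPY to pp3. 4 ppages; refcounts: pp0:4 pp1:4 pp2:3 pp3:1
P0: v0 -> pp0 = 42
P1: v0 -> pp0 = 42
P2: v0 -> pp0 = 42
P3: v0 -> pp0 = 42

Answer: 42 42 42 42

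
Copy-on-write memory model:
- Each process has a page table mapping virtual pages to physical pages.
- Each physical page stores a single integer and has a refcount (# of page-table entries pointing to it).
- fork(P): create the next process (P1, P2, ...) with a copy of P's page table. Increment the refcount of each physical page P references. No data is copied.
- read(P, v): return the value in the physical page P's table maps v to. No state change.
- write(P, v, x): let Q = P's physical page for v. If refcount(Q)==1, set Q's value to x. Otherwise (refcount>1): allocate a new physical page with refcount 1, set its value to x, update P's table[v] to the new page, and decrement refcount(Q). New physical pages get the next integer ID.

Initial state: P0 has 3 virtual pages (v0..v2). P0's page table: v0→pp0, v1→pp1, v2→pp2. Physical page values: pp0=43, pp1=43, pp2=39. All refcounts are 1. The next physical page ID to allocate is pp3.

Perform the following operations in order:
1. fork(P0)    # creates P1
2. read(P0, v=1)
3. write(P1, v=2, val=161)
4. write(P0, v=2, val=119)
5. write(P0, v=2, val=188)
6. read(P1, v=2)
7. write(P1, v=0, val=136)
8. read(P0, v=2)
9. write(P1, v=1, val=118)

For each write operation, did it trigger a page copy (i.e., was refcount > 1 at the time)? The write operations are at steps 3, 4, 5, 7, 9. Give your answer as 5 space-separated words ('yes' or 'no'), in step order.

Op 1: fork(P0) -> P1. 3 ppages; refcounts: pp0:2 pp1:2 pp2:2
Op 2: read(P0, v1) -> 43. No state change.
Op 3: write(P1, v2, 161). refcount(pp2)=2>1 -> COPY to pp3. 4 ppages; refcounts: pp0:2 pp1:2 pp2:1 pp3:1
Op 4: write(P0, v2, 119). refcount(pp2)=1 -> write in place. 4 ppages; refcounts: pp0:2 pp1:2 pp2:1 pp3:1
Op 5: write(P0, v2, 188). refcount(pp2)=1 -> write in place. 4 ppages; refcounts: pp0:2 pp1:2 pp2:1 pp3:1
Op 6: read(P1, v2) -> 161. No state change.
Op 7: write(P1, v0, 136). refcount(pp0)=2>1 -> COPY to pp4. 5 ppages; refcounts: pp0:1 pp1:2 pp2:1 pp3:1 pp4:1
Op 8: read(P0, v2) -> 188. No state change.
Op 9: write(P1, v1, 118). refcount(pp1)=2>1 -> COPY to pp5. 6 ppages; refcounts: pp0:1 pp1:1 pp2:1 pp3:1 pp4:1 pp5:1

yes no no yes yes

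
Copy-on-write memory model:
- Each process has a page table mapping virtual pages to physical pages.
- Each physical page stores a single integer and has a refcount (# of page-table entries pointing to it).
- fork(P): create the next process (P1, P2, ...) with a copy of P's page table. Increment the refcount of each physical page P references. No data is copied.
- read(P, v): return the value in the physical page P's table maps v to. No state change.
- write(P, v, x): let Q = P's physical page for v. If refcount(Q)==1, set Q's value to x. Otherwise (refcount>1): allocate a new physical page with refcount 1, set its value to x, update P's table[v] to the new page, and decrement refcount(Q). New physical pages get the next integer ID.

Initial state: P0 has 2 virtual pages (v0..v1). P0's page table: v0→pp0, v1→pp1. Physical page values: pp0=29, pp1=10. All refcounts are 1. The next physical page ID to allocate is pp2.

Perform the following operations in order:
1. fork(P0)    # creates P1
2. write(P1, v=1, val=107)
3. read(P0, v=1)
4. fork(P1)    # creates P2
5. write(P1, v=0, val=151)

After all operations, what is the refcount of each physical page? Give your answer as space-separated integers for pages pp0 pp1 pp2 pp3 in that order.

Answer: 2 1 2 1

Derivation:
Op 1: fork(P0) -> P1. 2 ppages; refcounts: pp0:2 pp1:2
Op 2: write(P1, v1, 107). refcount(pp1)=2>1 -> COPY to pp2. 3 ppages; refcounts: pp0:2 pp1:1 pp2:1
Op 3: read(P0, v1) -> 10. No state change.
Op 4: fork(P1) -> P2. 3 ppages; refcounts: pp0:3 pp1:1 pp2:2
Op 5: write(P1, v0, 151). refcount(pp0)=3>1 -> COPY to pp3. 4 ppages; refcounts: pp0:2 pp1:1 pp2:2 pp3:1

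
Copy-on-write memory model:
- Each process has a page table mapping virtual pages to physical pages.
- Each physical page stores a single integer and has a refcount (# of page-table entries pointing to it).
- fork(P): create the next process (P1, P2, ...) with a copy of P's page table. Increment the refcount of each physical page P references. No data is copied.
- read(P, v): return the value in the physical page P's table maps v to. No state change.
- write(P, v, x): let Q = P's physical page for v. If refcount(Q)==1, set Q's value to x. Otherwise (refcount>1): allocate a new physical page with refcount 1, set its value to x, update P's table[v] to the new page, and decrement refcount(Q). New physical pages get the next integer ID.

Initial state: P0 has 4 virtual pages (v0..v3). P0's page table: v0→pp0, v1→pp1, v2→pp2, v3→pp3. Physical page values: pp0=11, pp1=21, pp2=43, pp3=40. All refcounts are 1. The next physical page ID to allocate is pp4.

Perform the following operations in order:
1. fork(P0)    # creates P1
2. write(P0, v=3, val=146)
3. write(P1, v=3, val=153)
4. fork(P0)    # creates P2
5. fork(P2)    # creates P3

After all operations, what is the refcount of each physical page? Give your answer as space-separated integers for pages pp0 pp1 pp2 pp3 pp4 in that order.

Answer: 4 4 4 1 3

Derivation:
Op 1: fork(P0) -> P1. 4 ppages; refcounts: pp0:2 pp1:2 pp2:2 pp3:2
Op 2: write(P0, v3, 146). refcount(pp3)=2>1 -> COPY to pp4. 5 ppages; refcounts: pp0:2 pp1:2 pp2:2 pp3:1 pp4:1
Op 3: write(P1, v3, 153). refcount(pp3)=1 -> write in place. 5 ppages; refcounts: pp0:2 pp1:2 pp2:2 pp3:1 pp4:1
Op 4: fork(P0) -> P2. 5 ppages; refcounts: pp0:3 pp1:3 pp2:3 pp3:1 pp4:2
Op 5: fork(P2) -> P3. 5 ppages; refcounts: pp0:4 pp1:4 pp2:4 pp3:1 pp4:3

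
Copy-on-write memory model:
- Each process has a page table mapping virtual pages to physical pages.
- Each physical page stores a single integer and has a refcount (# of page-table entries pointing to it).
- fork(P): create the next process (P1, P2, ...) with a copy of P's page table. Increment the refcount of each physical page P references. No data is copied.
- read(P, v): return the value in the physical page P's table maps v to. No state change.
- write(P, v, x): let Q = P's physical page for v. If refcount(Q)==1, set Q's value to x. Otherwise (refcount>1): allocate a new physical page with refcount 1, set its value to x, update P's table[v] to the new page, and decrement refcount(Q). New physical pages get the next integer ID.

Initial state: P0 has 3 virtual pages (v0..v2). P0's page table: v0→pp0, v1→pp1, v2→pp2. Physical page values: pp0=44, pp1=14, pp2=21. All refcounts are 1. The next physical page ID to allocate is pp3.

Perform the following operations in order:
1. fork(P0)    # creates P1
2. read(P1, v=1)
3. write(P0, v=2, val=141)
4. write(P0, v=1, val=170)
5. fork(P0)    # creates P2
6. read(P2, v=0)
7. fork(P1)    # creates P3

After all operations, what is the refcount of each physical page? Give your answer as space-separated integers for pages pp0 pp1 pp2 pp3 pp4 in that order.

Op 1: fork(P0) -> P1. 3 ppages; refcounts: pp0:2 pp1:2 pp2:2
Op 2: read(P1, v1) -> 14. No state change.
Op 3: write(P0, v2, 141). refcount(pp2)=2>1 -> COPY to pp3. 4 ppages; refcounts: pp0:2 pp1:2 pp2:1 pp3:1
Op 4: write(P0, v1, 170). refcount(pp1)=2>1 -> COPY to pp4. 5 ppages; refcounts: pp0:2 pp1:1 pp2:1 pp3:1 pp4:1
Op 5: fork(P0) -> P2. 5 ppages; refcounts: pp0:3 pp1:1 pp2:1 pp3:2 pp4:2
Op 6: read(P2, v0) -> 44. No state change.
Op 7: fork(P1) -> P3. 5 ppages; refcounts: pp0:4 pp1:2 pp2:2 pp3:2 pp4:2

Answer: 4 2 2 2 2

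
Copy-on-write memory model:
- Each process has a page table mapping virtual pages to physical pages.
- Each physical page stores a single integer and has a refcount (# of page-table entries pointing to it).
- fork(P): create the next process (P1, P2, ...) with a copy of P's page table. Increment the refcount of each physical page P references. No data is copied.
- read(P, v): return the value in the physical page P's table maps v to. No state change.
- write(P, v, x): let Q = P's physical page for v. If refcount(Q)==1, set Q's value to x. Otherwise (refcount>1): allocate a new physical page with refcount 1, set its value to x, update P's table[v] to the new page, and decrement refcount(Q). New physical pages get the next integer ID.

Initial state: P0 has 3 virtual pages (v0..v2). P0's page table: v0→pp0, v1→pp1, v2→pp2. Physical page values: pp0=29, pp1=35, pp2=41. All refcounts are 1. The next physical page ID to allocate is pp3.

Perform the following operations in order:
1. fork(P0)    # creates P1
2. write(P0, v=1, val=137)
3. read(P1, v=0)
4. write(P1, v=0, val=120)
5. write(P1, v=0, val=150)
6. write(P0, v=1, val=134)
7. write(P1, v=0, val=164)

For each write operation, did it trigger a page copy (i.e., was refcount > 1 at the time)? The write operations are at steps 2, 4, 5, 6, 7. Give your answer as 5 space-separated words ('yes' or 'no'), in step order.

Op 1: fork(P0) -> P1. 3 ppages; refcounts: pp0:2 pp1:2 pp2:2
Op 2: write(P0, v1, 137). refcount(pp1)=2>1 -> COPY to pp3. 4 ppages; refcounts: pp0:2 pp1:1 pp2:2 pp3:1
Op 3: read(P1, v0) -> 29. No state change.
Op 4: write(P1, v0, 120). refcount(pp0)=2>1 -> COPY to pp4. 5 ppages; refcounts: pp0:1 pp1:1 pp2:2 pp3:1 pp4:1
Op 5: write(P1, v0, 150). refcount(pp4)=1 -> write in place. 5 ppages; refcounts: pp0:1 pp1:1 pp2:2 pp3:1 pp4:1
Op 6: write(P0, v1, 134). refcount(pp3)=1 -> write in place. 5 ppages; refcounts: pp0:1 pp1:1 pp2:2 pp3:1 pp4:1
Op 7: write(P1, v0, 164). refcount(pp4)=1 -> write in place. 5 ppages; refcounts: pp0:1 pp1:1 pp2:2 pp3:1 pp4:1

yes yes no no no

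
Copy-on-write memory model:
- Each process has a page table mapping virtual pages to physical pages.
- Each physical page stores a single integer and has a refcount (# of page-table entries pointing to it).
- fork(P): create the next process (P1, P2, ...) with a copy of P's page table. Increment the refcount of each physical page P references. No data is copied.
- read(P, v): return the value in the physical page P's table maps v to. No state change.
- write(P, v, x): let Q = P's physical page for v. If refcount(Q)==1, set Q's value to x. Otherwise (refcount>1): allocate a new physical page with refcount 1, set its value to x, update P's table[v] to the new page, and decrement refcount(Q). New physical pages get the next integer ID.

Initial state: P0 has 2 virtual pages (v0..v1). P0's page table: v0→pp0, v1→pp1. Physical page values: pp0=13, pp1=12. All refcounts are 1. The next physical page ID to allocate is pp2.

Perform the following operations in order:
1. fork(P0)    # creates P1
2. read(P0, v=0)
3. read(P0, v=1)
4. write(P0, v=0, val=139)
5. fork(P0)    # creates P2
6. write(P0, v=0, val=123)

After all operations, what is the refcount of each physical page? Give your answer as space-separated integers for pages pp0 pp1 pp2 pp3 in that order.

Answer: 1 3 1 1

Derivation:
Op 1: fork(P0) -> P1. 2 ppages; refcounts: pp0:2 pp1:2
Op 2: read(P0, v0) -> 13. No state change.
Op 3: read(P0, v1) -> 12. No state change.
Op 4: write(P0, v0, 139). refcount(pp0)=2>1 -> COPY to pp2. 3 ppages; refcounts: pp0:1 pp1:2 pp2:1
Op 5: fork(P0) -> P2. 3 ppages; refcounts: pp0:1 pp1:3 pp2:2
Op 6: write(P0, v0, 123). refcount(pp2)=2>1 -> COPY to pp3. 4 ppages; refcounts: pp0:1 pp1:3 pp2:1 pp3:1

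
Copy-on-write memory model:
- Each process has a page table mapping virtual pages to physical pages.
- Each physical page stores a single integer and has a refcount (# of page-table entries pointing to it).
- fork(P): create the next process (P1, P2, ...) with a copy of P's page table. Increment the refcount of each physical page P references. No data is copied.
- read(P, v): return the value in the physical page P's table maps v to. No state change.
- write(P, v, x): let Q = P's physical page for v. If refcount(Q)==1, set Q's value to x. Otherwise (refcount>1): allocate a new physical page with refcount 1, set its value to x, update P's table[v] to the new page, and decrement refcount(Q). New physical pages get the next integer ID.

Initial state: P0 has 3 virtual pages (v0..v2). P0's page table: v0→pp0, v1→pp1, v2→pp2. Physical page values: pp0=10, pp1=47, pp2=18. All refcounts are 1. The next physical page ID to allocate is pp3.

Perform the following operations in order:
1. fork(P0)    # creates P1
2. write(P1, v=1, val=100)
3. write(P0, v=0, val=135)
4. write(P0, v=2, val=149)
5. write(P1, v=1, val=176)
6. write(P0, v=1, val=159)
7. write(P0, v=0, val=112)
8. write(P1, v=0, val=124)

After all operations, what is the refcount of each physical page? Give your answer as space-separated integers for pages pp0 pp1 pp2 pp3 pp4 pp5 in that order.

Op 1: fork(P0) -> P1. 3 ppages; refcounts: pp0:2 pp1:2 pp2:2
Op 2: write(P1, v1, 100). refcount(pp1)=2>1 -> COPY to pp3. 4 ppages; refcounts: pp0:2 pp1:1 pp2:2 pp3:1
Op 3: write(P0, v0, 135). refcount(pp0)=2>1 -> COPY to pp4. 5 ppages; refcounts: pp0:1 pp1:1 pp2:2 pp3:1 pp4:1
Op 4: write(P0, v2, 149). refcount(pp2)=2>1 -> COPY to pp5. 6 ppages; refcounts: pp0:1 pp1:1 pp2:1 pp3:1 pp4:1 pp5:1
Op 5: write(P1, v1, 176). refcount(pp3)=1 -> write in place. 6 ppages; refcounts: pp0:1 pp1:1 pp2:1 pp3:1 pp4:1 pp5:1
Op 6: write(P0, v1, 159). refcount(pp1)=1 -> write in place. 6 ppages; refcounts: pp0:1 pp1:1 pp2:1 pp3:1 pp4:1 pp5:1
Op 7: write(P0, v0, 112). refcount(pp4)=1 -> write in place. 6 ppages; refcounts: pp0:1 pp1:1 pp2:1 pp3:1 pp4:1 pp5:1
Op 8: write(P1, v0, 124). refcount(pp0)=1 -> write in place. 6 ppages; refcounts: pp0:1 pp1:1 pp2:1 pp3:1 pp4:1 pp5:1

Answer: 1 1 1 1 1 1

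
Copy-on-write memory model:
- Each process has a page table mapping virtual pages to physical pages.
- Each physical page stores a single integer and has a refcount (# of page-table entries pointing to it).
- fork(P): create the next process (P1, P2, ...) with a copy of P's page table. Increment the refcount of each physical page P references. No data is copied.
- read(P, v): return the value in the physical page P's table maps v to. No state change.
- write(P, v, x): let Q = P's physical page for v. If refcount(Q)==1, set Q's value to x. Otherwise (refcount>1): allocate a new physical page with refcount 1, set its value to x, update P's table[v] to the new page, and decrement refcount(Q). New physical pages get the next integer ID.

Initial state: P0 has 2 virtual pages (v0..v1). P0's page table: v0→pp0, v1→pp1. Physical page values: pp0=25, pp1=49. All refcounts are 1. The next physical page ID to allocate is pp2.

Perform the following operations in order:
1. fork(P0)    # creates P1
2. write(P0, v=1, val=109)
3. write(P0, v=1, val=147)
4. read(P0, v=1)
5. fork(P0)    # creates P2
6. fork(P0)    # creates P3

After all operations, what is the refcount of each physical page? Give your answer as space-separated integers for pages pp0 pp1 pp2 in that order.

Op 1: fork(P0) -> P1. 2 ppages; refcounts: pp0:2 pp1:2
Op 2: write(P0, v1, 109). refcount(pp1)=2>1 -> COPY to pp2. 3 ppages; refcounts: pp0:2 pp1:1 pp2:1
Op 3: write(P0, v1, 147). refcount(pp2)=1 -> write in place. 3 ppages; refcounts: pp0:2 pp1:1 pp2:1
Op 4: read(P0, v1) -> 147. No state change.
Op 5: fork(P0) -> P2. 3 ppages; refcounts: pp0:3 pp1:1 pp2:2
Op 6: fork(P0) -> P3. 3 ppages; refcounts: pp0:4 pp1:1 pp2:3

Answer: 4 1 3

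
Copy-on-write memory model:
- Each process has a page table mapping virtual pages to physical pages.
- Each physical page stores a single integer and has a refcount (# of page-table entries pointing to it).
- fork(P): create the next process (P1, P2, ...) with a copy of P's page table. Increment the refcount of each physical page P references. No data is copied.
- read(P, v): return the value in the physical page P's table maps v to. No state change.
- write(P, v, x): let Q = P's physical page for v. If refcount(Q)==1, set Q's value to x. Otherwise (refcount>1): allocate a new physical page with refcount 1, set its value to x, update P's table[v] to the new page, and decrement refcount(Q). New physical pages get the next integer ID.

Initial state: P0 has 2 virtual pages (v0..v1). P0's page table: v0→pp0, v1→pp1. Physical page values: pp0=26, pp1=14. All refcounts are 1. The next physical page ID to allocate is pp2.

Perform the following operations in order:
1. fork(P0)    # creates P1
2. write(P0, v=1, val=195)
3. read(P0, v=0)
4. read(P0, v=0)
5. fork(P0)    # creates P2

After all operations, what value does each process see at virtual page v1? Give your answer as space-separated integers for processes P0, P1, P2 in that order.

Answer: 195 14 195

Derivation:
Op 1: fork(P0) -> P1. 2 ppages; refcounts: pp0:2 pp1:2
Op 2: write(P0, v1, 195). refcount(pp1)=2>1 -> COPY to pp2. 3 ppages; refcounts: pp0:2 pp1:1 pp2:1
Op 3: read(P0, v0) -> 26. No state change.
Op 4: read(P0, v0) -> 26. No state change.
Op 5: fork(P0) -> P2. 3 ppages; refcounts: pp0:3 pp1:1 pp2:2
P0: v1 -> pp2 = 195
P1: v1 -> pp1 = 14
P2: v1 -> pp2 = 195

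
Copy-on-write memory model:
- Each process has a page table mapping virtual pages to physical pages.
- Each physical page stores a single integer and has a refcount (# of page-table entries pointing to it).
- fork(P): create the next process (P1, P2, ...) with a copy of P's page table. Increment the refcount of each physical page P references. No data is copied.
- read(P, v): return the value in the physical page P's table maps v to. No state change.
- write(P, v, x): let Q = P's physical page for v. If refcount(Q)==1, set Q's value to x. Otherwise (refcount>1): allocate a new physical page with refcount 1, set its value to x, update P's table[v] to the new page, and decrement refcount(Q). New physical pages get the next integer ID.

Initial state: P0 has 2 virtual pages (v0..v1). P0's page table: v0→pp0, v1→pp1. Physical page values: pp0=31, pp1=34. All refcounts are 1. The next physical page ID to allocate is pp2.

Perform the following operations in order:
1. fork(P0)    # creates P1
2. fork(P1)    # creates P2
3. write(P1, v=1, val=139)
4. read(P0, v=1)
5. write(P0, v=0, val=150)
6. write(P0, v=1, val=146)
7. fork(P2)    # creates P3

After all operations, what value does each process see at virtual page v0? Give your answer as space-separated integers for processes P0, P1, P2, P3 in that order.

Answer: 150 31 31 31

Derivation:
Op 1: fork(P0) -> P1. 2 ppages; refcounts: pp0:2 pp1:2
Op 2: fork(P1) -> P2. 2 ppages; refcounts: pp0:3 pp1:3
Op 3: write(P1, v1, 139). refcount(pp1)=3>1 -> COPY to pp2. 3 ppages; refcounts: pp0:3 pp1:2 pp2:1
Op 4: read(P0, v1) -> 34. No state change.
Op 5: write(P0, v0, 150). refcount(pp0)=3>1 -> COPY to pp3. 4 ppages; refcounts: pp0:2 pp1:2 pp2:1 pp3:1
Op 6: write(P0, v1, 146). refcount(pp1)=2>1 -> COPY to pp4. 5 ppages; refcounts: pp0:2 pp1:1 pp2:1 pp3:1 pp4:1
Op 7: fork(P2) -> P3. 5 ppages; refcounts: pp0:3 pp1:2 pp2:1 pp3:1 pp4:1
P0: v0 -> pp3 = 150
P1: v0 -> pp0 = 31
P2: v0 -> pp0 = 31
P3: v0 -> pp0 = 31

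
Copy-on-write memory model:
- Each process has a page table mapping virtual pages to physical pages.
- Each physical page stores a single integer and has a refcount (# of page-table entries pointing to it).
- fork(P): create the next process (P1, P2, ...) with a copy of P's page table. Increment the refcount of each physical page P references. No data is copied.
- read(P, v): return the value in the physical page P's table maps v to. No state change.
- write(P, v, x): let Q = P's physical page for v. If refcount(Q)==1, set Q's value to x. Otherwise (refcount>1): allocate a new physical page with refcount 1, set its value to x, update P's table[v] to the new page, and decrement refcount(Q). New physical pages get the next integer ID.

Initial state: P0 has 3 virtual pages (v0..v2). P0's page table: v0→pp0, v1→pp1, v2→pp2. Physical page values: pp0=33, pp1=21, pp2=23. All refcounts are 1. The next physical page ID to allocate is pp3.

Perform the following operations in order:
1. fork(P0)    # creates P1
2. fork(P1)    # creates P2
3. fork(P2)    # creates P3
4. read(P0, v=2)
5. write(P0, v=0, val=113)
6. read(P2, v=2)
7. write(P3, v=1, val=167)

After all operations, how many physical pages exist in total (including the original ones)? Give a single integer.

Answer: 5

Derivation:
Op 1: fork(P0) -> P1. 3 ppages; refcounts: pp0:2 pp1:2 pp2:2
Op 2: fork(P1) -> P2. 3 ppages; refcounts: pp0:3 pp1:3 pp2:3
Op 3: fork(P2) -> P3. 3 ppages; refcounts: pp0:4 pp1:4 pp2:4
Op 4: read(P0, v2) -> 23. No state change.
Op 5: write(P0, v0, 113). refcount(pp0)=4>1 -> COPY to pp3. 4 ppages; refcounts: pp0:3 pp1:4 pp2:4 pp3:1
Op 6: read(P2, v2) -> 23. No state change.
Op 7: write(P3, v1, 167). refcount(pp1)=4>1 -> COPY to pp4. 5 ppages; refcounts: pp0:3 pp1:3 pp2:4 pp3:1 pp4:1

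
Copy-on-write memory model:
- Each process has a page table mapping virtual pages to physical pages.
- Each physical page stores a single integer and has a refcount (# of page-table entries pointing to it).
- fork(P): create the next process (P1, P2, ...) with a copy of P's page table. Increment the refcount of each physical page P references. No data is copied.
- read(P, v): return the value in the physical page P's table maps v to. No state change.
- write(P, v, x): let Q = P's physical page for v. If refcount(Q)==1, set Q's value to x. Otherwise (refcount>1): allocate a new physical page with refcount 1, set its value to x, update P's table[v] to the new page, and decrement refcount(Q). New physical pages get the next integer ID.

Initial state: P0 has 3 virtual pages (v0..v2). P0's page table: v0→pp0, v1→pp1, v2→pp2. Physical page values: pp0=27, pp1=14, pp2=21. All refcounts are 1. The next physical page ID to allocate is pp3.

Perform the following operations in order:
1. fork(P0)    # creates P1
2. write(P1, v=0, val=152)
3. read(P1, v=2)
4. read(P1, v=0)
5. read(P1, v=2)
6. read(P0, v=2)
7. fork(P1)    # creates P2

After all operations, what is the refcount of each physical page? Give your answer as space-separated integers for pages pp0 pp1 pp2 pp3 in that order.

Answer: 1 3 3 2

Derivation:
Op 1: fork(P0) -> P1. 3 ppages; refcounts: pp0:2 pp1:2 pp2:2
Op 2: write(P1, v0, 152). refcount(pp0)=2>1 -> COPY to pp3. 4 ppages; refcounts: pp0:1 pp1:2 pp2:2 pp3:1
Op 3: read(P1, v2) -> 21. No state change.
Op 4: read(P1, v0) -> 152. No state change.
Op 5: read(P1, v2) -> 21. No state change.
Op 6: read(P0, v2) -> 21. No state change.
Op 7: fork(P1) -> P2. 4 ppages; refcounts: pp0:1 pp1:3 pp2:3 pp3:2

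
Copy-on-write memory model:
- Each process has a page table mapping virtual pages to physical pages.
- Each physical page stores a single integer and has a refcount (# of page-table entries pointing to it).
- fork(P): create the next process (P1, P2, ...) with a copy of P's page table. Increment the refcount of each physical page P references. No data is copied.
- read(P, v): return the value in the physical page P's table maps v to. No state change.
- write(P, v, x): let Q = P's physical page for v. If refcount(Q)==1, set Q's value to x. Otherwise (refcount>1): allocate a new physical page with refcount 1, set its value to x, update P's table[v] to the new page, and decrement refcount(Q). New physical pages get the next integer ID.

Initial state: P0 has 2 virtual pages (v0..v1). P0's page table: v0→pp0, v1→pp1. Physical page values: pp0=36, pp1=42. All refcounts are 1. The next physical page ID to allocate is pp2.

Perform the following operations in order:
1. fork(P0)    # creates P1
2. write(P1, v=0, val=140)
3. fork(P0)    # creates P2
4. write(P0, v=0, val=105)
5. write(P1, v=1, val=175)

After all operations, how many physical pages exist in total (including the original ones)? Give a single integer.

Op 1: fork(P0) -> P1. 2 ppages; refcounts: pp0:2 pp1:2
Op 2: write(P1, v0, 140). refcount(pp0)=2>1 -> COPY to pp2. 3 ppages; refcounts: pp0:1 pp1:2 pp2:1
Op 3: fork(P0) -> P2. 3 ppages; refcounts: pp0:2 pp1:3 pp2:1
Op 4: write(P0, v0, 105). refcount(pp0)=2>1 -> COPY to pp3. 4 ppages; refcounts: pp0:1 pp1:3 pp2:1 pp3:1
Op 5: write(P1, v1, 175). refcount(pp1)=3>1 -> COPY to pp4. 5 ppages; refcounts: pp0:1 pp1:2 pp2:1 pp3:1 pp4:1

Answer: 5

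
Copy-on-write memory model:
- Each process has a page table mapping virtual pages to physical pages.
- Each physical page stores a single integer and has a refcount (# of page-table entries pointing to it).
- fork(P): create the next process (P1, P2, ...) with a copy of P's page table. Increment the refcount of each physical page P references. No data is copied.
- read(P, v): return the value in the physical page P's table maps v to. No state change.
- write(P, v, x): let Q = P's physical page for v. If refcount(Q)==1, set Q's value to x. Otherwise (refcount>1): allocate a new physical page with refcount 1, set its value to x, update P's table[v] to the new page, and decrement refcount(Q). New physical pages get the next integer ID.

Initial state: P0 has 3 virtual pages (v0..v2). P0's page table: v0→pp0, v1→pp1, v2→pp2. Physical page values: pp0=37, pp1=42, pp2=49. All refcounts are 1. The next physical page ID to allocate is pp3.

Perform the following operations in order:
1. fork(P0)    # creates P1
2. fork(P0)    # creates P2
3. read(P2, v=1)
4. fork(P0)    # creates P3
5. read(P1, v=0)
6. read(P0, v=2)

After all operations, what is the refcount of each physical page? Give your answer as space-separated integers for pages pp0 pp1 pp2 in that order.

Answer: 4 4 4

Derivation:
Op 1: fork(P0) -> P1. 3 ppages; refcounts: pp0:2 pp1:2 pp2:2
Op 2: fork(P0) -> P2. 3 ppages; refcounts: pp0:3 pp1:3 pp2:3
Op 3: read(P2, v1) -> 42. No state change.
Op 4: fork(P0) -> P3. 3 ppages; refcounts: pp0:4 pp1:4 pp2:4
Op 5: read(P1, v0) -> 37. No state change.
Op 6: read(P0, v2) -> 49. No state change.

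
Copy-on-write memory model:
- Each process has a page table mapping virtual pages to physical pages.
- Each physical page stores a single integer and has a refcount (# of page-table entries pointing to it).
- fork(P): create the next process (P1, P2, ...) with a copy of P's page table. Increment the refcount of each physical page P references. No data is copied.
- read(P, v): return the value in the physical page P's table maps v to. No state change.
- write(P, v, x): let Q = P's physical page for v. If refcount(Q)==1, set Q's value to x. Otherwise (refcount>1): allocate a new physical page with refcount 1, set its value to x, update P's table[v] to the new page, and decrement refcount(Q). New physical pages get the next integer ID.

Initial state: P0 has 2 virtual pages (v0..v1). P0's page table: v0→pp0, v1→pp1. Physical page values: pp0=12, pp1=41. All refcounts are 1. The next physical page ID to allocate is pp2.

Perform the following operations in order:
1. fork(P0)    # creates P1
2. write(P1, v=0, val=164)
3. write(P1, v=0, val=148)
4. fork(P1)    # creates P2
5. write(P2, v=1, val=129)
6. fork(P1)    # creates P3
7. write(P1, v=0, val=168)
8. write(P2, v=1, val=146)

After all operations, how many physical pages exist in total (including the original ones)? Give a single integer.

Op 1: fork(P0) -> P1. 2 ppages; refcounts: pp0:2 pp1:2
Op 2: write(P1, v0, 164). refcount(pp0)=2>1 -> COPY to pp2. 3 ppages; refcounts: pp0:1 pp1:2 pp2:1
Op 3: write(P1, v0, 148). refcount(pp2)=1 -> write in place. 3 ppages; refcounts: pp0:1 pp1:2 pp2:1
Op 4: fork(P1) -> P2. 3 ppages; refcounts: pp0:1 pp1:3 pp2:2
Op 5: write(P2, v1, 129). refcount(pp1)=3>1 -> COPY to pp3. 4 ppages; refcounts: pp0:1 pp1:2 pp2:2 pp3:1
Op 6: fork(P1) -> P3. 4 ppages; refcounts: pp0:1 pp1:3 pp2:3 pp3:1
Op 7: write(P1, v0, 168). refcount(pp2)=3>1 -> COPY to pp4. 5 ppages; refcounts: pp0:1 pp1:3 pp2:2 pp3:1 pp4:1
Op 8: write(P2, v1, 146). refcount(pp3)=1 -> write in place. 5 ppages; refcounts: pp0:1 pp1:3 pp2:2 pp3:1 pp4:1

Answer: 5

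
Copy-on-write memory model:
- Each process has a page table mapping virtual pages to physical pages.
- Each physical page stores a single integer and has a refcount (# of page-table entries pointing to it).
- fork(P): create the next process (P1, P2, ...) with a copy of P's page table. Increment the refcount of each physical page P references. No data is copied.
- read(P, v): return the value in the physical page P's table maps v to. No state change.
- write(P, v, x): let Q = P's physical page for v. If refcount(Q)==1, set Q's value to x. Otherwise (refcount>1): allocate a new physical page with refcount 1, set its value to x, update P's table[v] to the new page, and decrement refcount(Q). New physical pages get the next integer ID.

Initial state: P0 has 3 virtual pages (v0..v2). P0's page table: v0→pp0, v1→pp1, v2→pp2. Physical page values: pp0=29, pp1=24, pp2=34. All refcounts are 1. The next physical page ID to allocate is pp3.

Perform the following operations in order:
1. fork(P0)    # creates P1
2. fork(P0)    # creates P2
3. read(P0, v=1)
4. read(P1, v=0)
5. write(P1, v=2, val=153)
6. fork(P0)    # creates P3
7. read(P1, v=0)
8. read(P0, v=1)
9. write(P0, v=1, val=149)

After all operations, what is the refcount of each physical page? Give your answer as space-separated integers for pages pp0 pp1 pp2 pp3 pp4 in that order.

Answer: 4 3 3 1 1

Derivation:
Op 1: fork(P0) -> P1. 3 ppages; refcounts: pp0:2 pp1:2 pp2:2
Op 2: fork(P0) -> P2. 3 ppages; refcounts: pp0:3 pp1:3 pp2:3
Op 3: read(P0, v1) -> 24. No state change.
Op 4: read(P1, v0) -> 29. No state change.
Op 5: write(P1, v2, 153). refcount(pp2)=3>1 -> COPY to pp3. 4 ppages; refcounts: pp0:3 pp1:3 pp2:2 pp3:1
Op 6: fork(P0) -> P3. 4 ppages; refcounts: pp0:4 pp1:4 pp2:3 pp3:1
Op 7: read(P1, v0) -> 29. No state change.
Op 8: read(P0, v1) -> 24. No state change.
Op 9: write(P0, v1, 149). refcount(pp1)=4>1 -> COPY to pp4. 5 ppages; refcounts: pp0:4 pp1:3 pp2:3 pp3:1 pp4:1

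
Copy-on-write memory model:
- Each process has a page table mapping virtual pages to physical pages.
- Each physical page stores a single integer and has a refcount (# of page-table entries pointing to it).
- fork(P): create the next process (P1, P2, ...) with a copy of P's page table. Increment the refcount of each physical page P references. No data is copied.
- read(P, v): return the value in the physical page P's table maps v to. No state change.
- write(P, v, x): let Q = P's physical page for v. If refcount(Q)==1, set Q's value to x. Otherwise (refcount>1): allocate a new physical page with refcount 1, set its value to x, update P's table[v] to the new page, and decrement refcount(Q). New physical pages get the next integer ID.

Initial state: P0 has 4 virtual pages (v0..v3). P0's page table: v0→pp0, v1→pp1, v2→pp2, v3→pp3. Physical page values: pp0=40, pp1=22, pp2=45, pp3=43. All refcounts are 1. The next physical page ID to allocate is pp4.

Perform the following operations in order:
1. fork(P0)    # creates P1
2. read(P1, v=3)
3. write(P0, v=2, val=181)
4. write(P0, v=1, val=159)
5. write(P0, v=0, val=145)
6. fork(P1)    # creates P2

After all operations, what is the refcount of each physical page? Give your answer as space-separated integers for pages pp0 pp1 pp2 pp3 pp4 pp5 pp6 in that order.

Op 1: fork(P0) -> P1. 4 ppages; refcounts: pp0:2 pp1:2 pp2:2 pp3:2
Op 2: read(P1, v3) -> 43. No state change.
Op 3: write(P0, v2, 181). refcount(pp2)=2>1 -> COPY to pp4. 5 ppages; refcounts: pp0:2 pp1:2 pp2:1 pp3:2 pp4:1
Op 4: write(P0, v1, 159). refcount(pp1)=2>1 -> COPY to pp5. 6 ppages; refcounts: pp0:2 pp1:1 pp2:1 pp3:2 pp4:1 pp5:1
Op 5: write(P0, v0, 145). refcount(pp0)=2>1 -> COPY to pp6. 7 ppages; refcounts: pp0:1 pp1:1 pp2:1 pp3:2 pp4:1 pp5:1 pp6:1
Op 6: fork(P1) -> P2. 7 ppages; refcounts: pp0:2 pp1:2 pp2:2 pp3:3 pp4:1 pp5:1 pp6:1

Answer: 2 2 2 3 1 1 1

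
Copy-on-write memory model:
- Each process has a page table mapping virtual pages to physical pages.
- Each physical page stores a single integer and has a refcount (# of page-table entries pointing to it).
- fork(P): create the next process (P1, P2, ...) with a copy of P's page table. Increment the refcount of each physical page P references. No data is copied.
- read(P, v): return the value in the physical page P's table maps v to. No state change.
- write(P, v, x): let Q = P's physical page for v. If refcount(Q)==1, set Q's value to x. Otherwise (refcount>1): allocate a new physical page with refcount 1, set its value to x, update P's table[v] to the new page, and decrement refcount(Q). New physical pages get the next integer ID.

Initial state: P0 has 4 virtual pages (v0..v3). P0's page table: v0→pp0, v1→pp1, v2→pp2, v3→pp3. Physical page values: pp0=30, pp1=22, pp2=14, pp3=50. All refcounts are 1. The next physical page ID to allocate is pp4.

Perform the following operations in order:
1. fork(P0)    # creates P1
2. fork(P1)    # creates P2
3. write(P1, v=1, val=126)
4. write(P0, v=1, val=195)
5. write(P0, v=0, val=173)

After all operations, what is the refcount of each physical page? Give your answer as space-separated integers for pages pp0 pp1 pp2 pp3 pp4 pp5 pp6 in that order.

Op 1: fork(P0) -> P1. 4 ppages; refcounts: pp0:2 pp1:2 pp2:2 pp3:2
Op 2: fork(P1) -> P2. 4 ppages; refcounts: pp0:3 pp1:3 pp2:3 pp3:3
Op 3: write(P1, v1, 126). refcount(pp1)=3>1 -> COPY to pp4. 5 ppages; refcounts: pp0:3 pp1:2 pp2:3 pp3:3 pp4:1
Op 4: write(P0, v1, 195). refcount(pp1)=2>1 -> COPY to pp5. 6 ppages; refcounts: pp0:3 pp1:1 pp2:3 pp3:3 pp4:1 pp5:1
Op 5: write(P0, v0, 173). refcount(pp0)=3>1 -> COPY to pp6. 7 ppages; refcounts: pp0:2 pp1:1 pp2:3 pp3:3 pp4:1 pp5:1 pp6:1

Answer: 2 1 3 3 1 1 1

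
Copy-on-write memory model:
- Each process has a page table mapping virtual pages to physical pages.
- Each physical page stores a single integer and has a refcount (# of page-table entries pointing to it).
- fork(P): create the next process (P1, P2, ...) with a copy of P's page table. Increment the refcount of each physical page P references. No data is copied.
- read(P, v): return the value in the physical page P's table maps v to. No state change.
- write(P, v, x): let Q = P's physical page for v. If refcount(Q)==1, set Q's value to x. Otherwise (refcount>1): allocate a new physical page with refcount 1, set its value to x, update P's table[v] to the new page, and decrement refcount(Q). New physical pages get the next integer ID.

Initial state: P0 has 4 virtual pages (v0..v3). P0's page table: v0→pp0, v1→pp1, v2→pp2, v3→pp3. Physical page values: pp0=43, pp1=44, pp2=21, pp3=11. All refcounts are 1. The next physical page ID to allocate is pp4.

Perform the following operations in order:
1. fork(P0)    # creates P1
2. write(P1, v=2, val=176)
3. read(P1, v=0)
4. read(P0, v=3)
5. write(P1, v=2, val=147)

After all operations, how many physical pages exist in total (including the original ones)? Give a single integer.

Op 1: fork(P0) -> P1. 4 ppages; refcounts: pp0:2 pp1:2 pp2:2 pp3:2
Op 2: write(P1, v2, 176). refcount(pp2)=2>1 -> COPY to pp4. 5 ppages; refcounts: pp0:2 pp1:2 pp2:1 pp3:2 pp4:1
Op 3: read(P1, v0) -> 43. No state change.
Op 4: read(P0, v3) -> 11. No state change.
Op 5: write(P1, v2, 147). refcount(pp4)=1 -> write in place. 5 ppages; refcounts: pp0:2 pp1:2 pp2:1 pp3:2 pp4:1

Answer: 5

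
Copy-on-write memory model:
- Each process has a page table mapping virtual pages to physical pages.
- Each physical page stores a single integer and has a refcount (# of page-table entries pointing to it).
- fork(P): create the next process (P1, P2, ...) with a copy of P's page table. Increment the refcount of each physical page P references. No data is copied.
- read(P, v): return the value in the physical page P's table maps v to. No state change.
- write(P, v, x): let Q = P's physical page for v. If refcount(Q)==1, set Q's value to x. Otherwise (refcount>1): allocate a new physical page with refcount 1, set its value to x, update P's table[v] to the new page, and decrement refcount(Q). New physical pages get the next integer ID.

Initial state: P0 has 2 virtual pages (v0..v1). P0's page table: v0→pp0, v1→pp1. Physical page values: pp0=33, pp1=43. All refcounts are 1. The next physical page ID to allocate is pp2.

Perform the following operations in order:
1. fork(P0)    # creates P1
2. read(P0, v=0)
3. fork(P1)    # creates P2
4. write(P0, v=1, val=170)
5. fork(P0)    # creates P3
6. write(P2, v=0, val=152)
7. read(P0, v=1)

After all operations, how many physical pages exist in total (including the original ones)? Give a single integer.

Answer: 4

Derivation:
Op 1: fork(P0) -> P1. 2 ppages; refcounts: pp0:2 pp1:2
Op 2: read(P0, v0) -> 33. No state change.
Op 3: fork(P1) -> P2. 2 ppages; refcounts: pp0:3 pp1:3
Op 4: write(P0, v1, 170). refcount(pp1)=3>1 -> COPY to pp2. 3 ppages; refcounts: pp0:3 pp1:2 pp2:1
Op 5: fork(P0) -> P3. 3 ppages; refcounts: pp0:4 pp1:2 pp2:2
Op 6: write(P2, v0, 152). refcount(pp0)=4>1 -> COPY to pp3. 4 ppages; refcounts: pp0:3 pp1:2 pp2:2 pp3:1
Op 7: read(P0, v1) -> 170. No state change.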